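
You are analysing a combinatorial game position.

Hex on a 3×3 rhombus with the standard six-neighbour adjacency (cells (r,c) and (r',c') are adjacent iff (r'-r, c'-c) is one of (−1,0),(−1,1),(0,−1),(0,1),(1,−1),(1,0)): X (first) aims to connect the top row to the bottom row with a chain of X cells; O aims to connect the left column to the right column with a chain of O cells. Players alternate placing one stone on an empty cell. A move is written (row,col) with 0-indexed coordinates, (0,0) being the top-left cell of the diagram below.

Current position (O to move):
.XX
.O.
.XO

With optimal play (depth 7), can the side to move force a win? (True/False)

O winning at [.XX/.O./.XO]: True

[.XX/.O./.XO] O move#1: (0,0):-1/OXX/.O./.XO, (1,0):-1/.XX/OO./.XO, (1,2):+1/.XX/.OO/.XO*, (2,0):-1/.XX/.O./OXO
[.XX/.OO/.XO] X move#2: (0,0):-1/XXX/.OO/.XO*, (1,0):-1/.XX/XOO/.XO, (2,0):-1/.XX/.OO/XXO
[XXX/.OO/.XO] O move#3: (1,0):+1/XXX/OOO/.XO*, (2,0):+1/XXX/.OO/OXO
[XXX/OOO/.XO] end (terminal -1, X#4); searched .XX/.O./.XO to 7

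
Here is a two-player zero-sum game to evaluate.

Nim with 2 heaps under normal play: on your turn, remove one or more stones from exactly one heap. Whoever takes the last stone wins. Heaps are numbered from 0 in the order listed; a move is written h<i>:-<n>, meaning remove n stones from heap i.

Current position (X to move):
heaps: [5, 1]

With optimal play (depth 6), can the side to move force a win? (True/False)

X winning at [(5,1)]: True

ply 1, X at (5,1) | h0:-1=-1→(4,1); h0:-2=-1→(3,1); h0:-3=-1→(2,1); h0:-4=+1→(1,1)*; h0:-5=-1→(0,1); h1:-1=-1→(5,0)
ply 2, O at (1,1) | h0:-1=-1→(0,1)*; h1:-1=-1→(1,0)
ply 3, X at (0,1) | h1:-1=+1→(0,0)*
ply 4: (0,0) is terminal -1 (O); from (5,1) depth 6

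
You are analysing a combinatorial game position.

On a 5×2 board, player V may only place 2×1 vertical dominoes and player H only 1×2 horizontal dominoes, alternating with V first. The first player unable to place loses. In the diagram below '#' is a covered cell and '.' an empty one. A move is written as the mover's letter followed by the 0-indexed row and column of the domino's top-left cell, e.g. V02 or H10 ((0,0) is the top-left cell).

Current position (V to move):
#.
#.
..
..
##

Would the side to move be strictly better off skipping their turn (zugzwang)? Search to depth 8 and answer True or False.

zugzwang(#./#./../../##, V) = False

[#./#./../../##] V move#1: V01:-1/##/##/../../##, V11:-1/#./##/.#/../##, V20:+1/#./#./#./#./##*, V21:+1/#./#./.#/.#/##
[#./#./#./#./##] end (terminal -1, H#2); searched #./#./../../## to 8
if V skipped the turn, H would face:
~ [#./#./../../##] H move#1: H20:+1/#./#./##/../##*, H30:-1/#./#./../##/##
~ [#./#./##/../##] V move#2: V01:-1/##/##/##/../##*
~ [##/##/##/../##] H move#3: H30:+1/##/##/##/##/##*
~ [##/##/##/##/##] end (terminal -1, V#4); searched #./#./../../## to 8
compare (V): move=+1 vs pass=-1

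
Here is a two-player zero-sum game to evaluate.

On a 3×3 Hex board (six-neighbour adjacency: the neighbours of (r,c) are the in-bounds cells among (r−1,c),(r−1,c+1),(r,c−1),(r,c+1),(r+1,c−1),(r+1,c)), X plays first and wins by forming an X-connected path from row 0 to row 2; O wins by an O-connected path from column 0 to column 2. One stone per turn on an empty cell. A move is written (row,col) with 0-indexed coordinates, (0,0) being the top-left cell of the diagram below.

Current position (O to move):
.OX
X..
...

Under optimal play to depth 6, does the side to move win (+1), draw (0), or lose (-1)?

ply 1, O at .OX/X../... | (0,0)=-1→OOX/X../...*; (1,1)=-1→.OX/XO./...; (1,2)=-1→.OX/X.O/...; (2,0)=-1→.OX/X../O..; (2,1)=-1→.OX/X../.O.; (2,2)=-1→.OX/X../..O
ply 2, X at OOX/X../... | (1,1)=+1→OOX/XX./...*; (1,2)=+1→OOX/X.X/...; (2,0)=+1→OOX/X../X..; (2,1)=+1→OOX/X../.X.; (2,2)=+1→OOX/X../..X
ply 3, O at OOX/XX./... | (1,2)=-1→OOX/XXO/...*; (2,0)=-1→OOX/XX./O..; (2,1)=-1→OOX/XX./.O.; (2,2)=-1→OOX/XX./..O
ply 4, X at OOX/XXO/... | (2,0)=+1→OOX/XXO/X..*; (2,1)=+1→OOX/XXO/.X.; (2,2)=+1→OOX/XXO/..X
ply 5: OOX/XXO/X.. is terminal -1 (O); from .OX/X../... depth 6

value(.OX/X../..., O) = -1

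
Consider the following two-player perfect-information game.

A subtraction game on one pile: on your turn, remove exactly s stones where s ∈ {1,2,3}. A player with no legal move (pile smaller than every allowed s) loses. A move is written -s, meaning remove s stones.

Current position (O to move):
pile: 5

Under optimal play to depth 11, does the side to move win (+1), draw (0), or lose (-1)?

value(5, O) = +1

ply 1, O at 5 | -1=+1→4*; -2=-1→3; -3=-1→2
ply 2, X at 4 | -1=-1→3*; -2=-1→2; -3=-1→1
ply 3, O at 3 | -1=-1→2; -2=-1→1; -3=+1→0*
ply 4: 0 is terminal -1 (X); from 5 depth 11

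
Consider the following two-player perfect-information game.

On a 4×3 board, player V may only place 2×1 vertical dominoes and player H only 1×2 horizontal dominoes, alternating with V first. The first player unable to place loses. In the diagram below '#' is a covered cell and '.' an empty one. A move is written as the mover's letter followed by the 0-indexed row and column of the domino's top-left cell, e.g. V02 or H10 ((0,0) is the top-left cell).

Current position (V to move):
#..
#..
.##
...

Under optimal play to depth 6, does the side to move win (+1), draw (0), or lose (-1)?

value(#../#../.##/..., V) = +1

ply 1, V at #../#../.##/... | V01=+1→##./##./.##/...*; V02=+1→#.#/#.#/.##/...; V20=-1→#../#../###/#..
ply 2, H at ##./##./.##/... | H30=-1→##./##./.##/##.*; H31=-1→##./##./.##/.##
ply 3, V at ##./##./.##/##. | V02=+1→###/###/.##/##.*
ply 4: ###/###/.##/##. is terminal -1 (H); from #../#../.##/... depth 6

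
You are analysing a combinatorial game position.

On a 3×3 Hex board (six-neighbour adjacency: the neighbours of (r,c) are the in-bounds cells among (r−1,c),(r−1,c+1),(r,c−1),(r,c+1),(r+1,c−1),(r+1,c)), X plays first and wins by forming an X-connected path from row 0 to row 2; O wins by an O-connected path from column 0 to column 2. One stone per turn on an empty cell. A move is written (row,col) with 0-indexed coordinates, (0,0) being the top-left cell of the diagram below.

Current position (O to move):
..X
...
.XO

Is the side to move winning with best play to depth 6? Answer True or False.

O winning at [..X/.../.XO]: False

ply 1, O at ..X/.../.XO | (0,0)=-1→O.X/.../.XO*; (0,1)=-1→.OX/.../.XO; (1,0)=-1→..X/O../.XO; (1,1)=-1→..X/.O./.XO; (1,2)=-1→..X/..O/.XO; (2,0)=-1→..X/.../OXO
ply 2, X at O.X/.../.XO | (0,1)=+1→OXX/.../.XO*; (1,0)=+1→O.X/X../.XO; (1,1)=+1→O.X/.X./.XO; (1,2)=+1→O.X/..X/.XO; (2,0)=+1→O.X/.../XXO
ply 3, O at OXX/.../.XO | (1,0)=-1→OXX/O../.XO*; (1,1)=-1→OXX/.O./.XO; (1,2)=-1→OXX/..O/.XO; (2,0)=-1→OXX/.../OXO
ply 4, X at OXX/O../.XO | (1,1)=+1→OXX/OX./.XO*; (1,2)=+1→OXX/O.X/.XO; (2,0)=+1→OXX/O../XXO
ply 5: OXX/OX./.XO is terminal -1 (O); from ..X/.../.XO depth 6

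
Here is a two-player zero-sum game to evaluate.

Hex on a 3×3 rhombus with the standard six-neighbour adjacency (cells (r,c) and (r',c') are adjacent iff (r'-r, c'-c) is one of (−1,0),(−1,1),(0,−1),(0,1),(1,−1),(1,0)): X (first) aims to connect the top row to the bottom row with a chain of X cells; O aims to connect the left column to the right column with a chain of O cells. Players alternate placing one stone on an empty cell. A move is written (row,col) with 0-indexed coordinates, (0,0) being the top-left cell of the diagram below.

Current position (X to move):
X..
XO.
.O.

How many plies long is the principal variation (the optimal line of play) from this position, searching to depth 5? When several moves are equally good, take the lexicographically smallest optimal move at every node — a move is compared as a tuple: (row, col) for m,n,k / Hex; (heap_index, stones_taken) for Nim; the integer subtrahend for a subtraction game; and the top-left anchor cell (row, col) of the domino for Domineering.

PV length from [X../XO./.O.]: 1 ply

p1 X@[X../XO./.O.]: (0,1)[XX./XO./.O.]-1 (0,2)[X.X/XO./.O.]-1 (1,2)[X../XOX/.O.]-1 (2,0)[X../XO./XO.]+1* (2,2)[X../XO./.OX]-1
p2 O@[X../XO./XO.] terminal -1; root [X../XO./.O.] d5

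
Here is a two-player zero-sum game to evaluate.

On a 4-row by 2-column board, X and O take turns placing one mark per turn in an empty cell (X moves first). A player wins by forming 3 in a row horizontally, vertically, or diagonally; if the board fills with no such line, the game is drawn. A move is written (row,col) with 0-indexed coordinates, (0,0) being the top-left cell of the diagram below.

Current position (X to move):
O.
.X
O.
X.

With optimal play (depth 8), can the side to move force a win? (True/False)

X winning at [O./.X/O./X.]: False

[O./.X/O./X.] X move#1: (0,1):-1/OX/.X/O./X., (1,0):+0/O./XX/O./X.*, (2,1):-1/O./.X/OX/X., (3,1):-1/O./.X/O./XX
[O./XX/O./X.] O move#2: (0,1):+0/OO/XX/O./X.*, (2,1):+0/O./XX/OO/X., (3,1):+0/O./XX/O./XO
[OO/XX/O./X.] X move#3: (2,1):+0/OO/XX/OX/X.*, (3,1):+0/OO/XX/O./XX
[OO/XX/OX/X.] O move#4: (3,1):+0/OO/XX/OX/XO*
[OO/XX/OX/XO] end (terminal +0, X#5); searched O./.X/O./X. to 8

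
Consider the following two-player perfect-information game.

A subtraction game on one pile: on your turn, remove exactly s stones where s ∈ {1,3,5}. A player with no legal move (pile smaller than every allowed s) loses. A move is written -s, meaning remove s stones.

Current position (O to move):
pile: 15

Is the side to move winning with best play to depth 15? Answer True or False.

[15] O move#1: -1:+1/14*, -3:+1/12, -5:+1/10
[14] X move#2: -1:-1/13*, -3:-1/11, -5:-1/9
[13] O move#3: -1:+1/12*, -3:+1/10, -5:+1/8
[12] X move#4: -1:-1/11*, -3:-1/9, -5:-1/7
[11] O move#5: -1:+1/10*, -3:+1/8, -5:+1/6
[10] X move#6: -1:-1/9*, -3:-1/7, -5:-1/5
[9] O move#7: -1:+1/8*, -3:+1/6, -5:+1/4
[8] X move#8: -1:-1/7*, -3:-1/5, -5:-1/3
[7] O move#9: -1:+1/6*, -3:+1/4, -5:+1/2
[6] X move#10: -1:-1/5*, -3:-1/3, -5:-1/1
[5] O move#11: -1:+1/4*, -3:+1/2, -5:+1/0
[4] X move#12: -1:-1/3*, -3:-1/1
[3] O move#13: -1:+1/2*, -3:+1/0
[2] X move#14: -1:-1/1*
[1] O move#15: -1:+1/0*
[0] end (terminal -1, X#16); searched 15 to 15

O winning at [15]: True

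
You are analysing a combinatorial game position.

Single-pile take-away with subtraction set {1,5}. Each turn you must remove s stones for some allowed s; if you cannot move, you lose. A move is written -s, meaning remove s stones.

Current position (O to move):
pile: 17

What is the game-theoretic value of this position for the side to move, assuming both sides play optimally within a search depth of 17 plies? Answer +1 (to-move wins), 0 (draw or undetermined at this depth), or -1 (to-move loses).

value(17, O) = +1

[17] O move#1: -1:+1/16*, -5:+1/12
[16] X move#2: -1:-1/15*, -5:-1/11
[15] O move#3: -1:+1/14*, -5:+1/10
[14] X move#4: -1:-1/13*, -5:-1/9
[13] O move#5: -1:+1/12*, -5:+1/8
[12] X move#6: -1:-1/11*, -5:-1/7
[11] O move#7: -1:+1/10*, -5:+1/6
[10] X move#8: -1:-1/9*, -5:-1/5
[9] O move#9: -1:+1/8*, -5:+1/4
[8] X move#10: -1:-1/7*, -5:-1/3
[7] O move#11: -1:+1/6*, -5:+1/2
[6] X move#12: -1:-1/5*, -5:-1/1
[5] O move#13: -1:+1/4*, -5:+1/0
[4] X move#14: -1:-1/3*
[3] O move#15: -1:+1/2*
[2] X move#16: -1:-1/1*
[1] O move#17: -1:+1/0*
[0] end (terminal -1, X#18); searched 17 to 17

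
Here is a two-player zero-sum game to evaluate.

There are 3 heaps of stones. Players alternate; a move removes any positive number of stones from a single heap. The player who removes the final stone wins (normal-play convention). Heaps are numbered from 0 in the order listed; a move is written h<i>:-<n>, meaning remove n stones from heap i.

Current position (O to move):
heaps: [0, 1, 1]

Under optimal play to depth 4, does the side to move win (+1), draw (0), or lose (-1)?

value((0,1,1), O) = -1

[(0,1,1)] O move#1: h1:-1:-1/(0,0,1)*, h2:-1:-1/(0,1,0)
[(0,0,1)] X move#2: h2:-1:+1/(0,0,0)*
[(0,0,0)] end (terminal -1, O#3); searched (0,1,1) to 4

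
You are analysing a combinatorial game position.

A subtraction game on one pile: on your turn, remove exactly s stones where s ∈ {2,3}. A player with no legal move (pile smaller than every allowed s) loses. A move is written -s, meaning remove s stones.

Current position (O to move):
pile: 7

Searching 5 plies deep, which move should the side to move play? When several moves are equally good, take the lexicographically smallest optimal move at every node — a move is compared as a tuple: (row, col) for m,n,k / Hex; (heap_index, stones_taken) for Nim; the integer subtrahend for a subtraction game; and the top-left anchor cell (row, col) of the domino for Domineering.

ply 1, O at 7 | -2=+1→5*; -3=-1→4
ply 2, X at 5 | -2=-1→3*; -3=-1→2
ply 3, O at 3 | -2=+1→1*; -3=+1→0
ply 4: 1 is terminal -1 (X); from 7 depth 5

O's best at [7]: -2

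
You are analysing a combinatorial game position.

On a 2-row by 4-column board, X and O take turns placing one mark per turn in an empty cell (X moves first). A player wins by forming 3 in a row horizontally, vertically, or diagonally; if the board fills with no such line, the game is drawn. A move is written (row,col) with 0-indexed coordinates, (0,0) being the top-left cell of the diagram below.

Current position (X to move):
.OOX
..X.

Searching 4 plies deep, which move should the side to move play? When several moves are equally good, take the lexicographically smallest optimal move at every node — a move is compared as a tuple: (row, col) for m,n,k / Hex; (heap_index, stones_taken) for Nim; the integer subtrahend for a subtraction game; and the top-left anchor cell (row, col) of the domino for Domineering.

[.OOX/..X.] X move#1: (0,0):+0/XOOX/..X.*, (1,0):-1/.OOX/X.X., (1,1):-1/.OOX/.XX., (1,3):-1/.OOX/..XX
[XOOX/..X.] O move#2: (1,0):+0/XOOX/O.X.*, (1,1):+0/XOOX/.OX., (1,3):+0/XOOX/..XO
[XOOX/O.X.] X move#3: (1,1):+0/XOOX/OXX.*, (1,3):+0/XOOX/O.XX
[XOOX/OXX.] O move#4: (1,3):+0/XOOX/OXXO*
[XOOX/OXXO] end (terminal +0, X#5); searched .OOX/..X. to 4

X's best at [.OOX/..X.]: (0,0)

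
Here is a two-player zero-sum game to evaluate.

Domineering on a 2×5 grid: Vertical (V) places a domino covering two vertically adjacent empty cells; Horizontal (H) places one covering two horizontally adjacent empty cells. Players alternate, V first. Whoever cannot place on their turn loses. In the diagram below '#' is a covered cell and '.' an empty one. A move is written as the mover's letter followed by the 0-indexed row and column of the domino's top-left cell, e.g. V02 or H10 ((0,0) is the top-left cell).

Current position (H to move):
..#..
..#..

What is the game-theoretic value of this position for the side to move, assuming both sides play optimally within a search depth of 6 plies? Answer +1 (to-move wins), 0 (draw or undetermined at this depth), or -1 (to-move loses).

value(..#../..#.., H) = -1

[..#../..#..] H move#1: H00:-1/###../..#..*, H03:-1/..###/..#.., H10:-1/..#../###.., H13:-1/..#../..###
[###../..#..] V move#2: V03:+1/####./..##.*, V04:+1/###.#/..#.#
[####./..##.] H move#3: H10:-1/####./####.*
[####./####.] V move#4: V04:+1/#####/#####*
[#####/#####] end (terminal -1, H#5); searched ..#../..#.. to 6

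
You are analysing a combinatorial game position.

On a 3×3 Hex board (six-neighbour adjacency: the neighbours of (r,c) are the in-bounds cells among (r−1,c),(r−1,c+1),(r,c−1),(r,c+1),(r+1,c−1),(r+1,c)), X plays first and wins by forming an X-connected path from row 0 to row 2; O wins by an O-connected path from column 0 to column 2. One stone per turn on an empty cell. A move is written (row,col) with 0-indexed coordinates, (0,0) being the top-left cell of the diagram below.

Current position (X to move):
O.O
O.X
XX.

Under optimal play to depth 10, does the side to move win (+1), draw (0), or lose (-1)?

value(O.O/O.X/XX., X) = -1

[O.O/O.X/XX.] X move#1: (0,1):-1/OXO/O.X/XX.*, (1,1):-1/O.O/OXX/XX., (2,2):-1/O.O/O.X/XXX
[OXO/O.X/XX.] O move#2: (1,1):+1/OXO/OOX/XX.*, (2,2):-1/OXO/O.X/XXO
[OXO/OOX/XX.] end (terminal -1, X#3); searched O.O/O.X/XX. to 10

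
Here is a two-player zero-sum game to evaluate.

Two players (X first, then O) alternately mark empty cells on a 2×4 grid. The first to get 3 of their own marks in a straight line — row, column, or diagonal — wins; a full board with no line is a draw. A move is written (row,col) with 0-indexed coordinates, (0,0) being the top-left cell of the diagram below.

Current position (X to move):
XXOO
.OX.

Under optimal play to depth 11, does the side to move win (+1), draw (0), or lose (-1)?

value(XXOO/.OX., X) = 0

ply 1, X at XXOO/.OX. | (1,0)=+0→XXOO/XOX.*; (1,3)=+0→XXOO/.OXX
ply 2, O at XXOO/XOX. | (1,3)=+0→XXOO/XOXO*
ply 3: XXOO/XOXO is terminal +0 (X); from XXOO/.OX. depth 11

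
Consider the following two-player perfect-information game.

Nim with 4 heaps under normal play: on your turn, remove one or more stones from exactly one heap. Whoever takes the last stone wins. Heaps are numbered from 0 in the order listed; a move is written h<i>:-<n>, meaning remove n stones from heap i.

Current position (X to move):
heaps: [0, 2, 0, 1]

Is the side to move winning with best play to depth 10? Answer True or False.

X winning at [(0,2,0,1)]: True

ply 1, X at (0,2,0,1) | h1:-1=+1→(0,1,0,1)*; h1:-2=-1→(0,0,0,1); h3:-1=-1→(0,2,0,0)
ply 2, O at (0,1,0,1) | h1:-1=-1→(0,0,0,1)*; h3:-1=-1→(0,1,0,0)
ply 3, X at (0,0,0,1) | h3:-1=+1→(0,0,0,0)*
ply 4: (0,0,0,0) is terminal -1 (O); from (0,2,0,1) depth 10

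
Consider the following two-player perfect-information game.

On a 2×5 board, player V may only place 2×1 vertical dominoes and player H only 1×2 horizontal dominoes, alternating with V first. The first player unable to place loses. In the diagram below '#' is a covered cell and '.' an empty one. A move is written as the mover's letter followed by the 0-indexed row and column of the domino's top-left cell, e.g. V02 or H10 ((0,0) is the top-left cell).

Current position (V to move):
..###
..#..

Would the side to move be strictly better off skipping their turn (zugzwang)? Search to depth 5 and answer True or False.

zugzwang(..###/..#.., V) = False

p1 V@[..###/..#..]: V00[#.###/#.#..]+1* V01[.####/.##..]+1
p2 H@[#.###/#.#..]: H13[#.###/#.###]-1*
p3 V@[#.###/#.###]: V01[#####/#####]+1*
p4 H@[#####/#####] terminal -1; root [..###/..#..] d5
pass branch (H moves first from the same position):
  | p1 H@[..###/..#..]: H00[#####/..#..]+1* H10[..###/###..]+1 H13[..###/..###]-1
  | p2 V@[#####/..#..] terminal -1; root [..###/..#..] d5
V moving scores +1; V passing scores -1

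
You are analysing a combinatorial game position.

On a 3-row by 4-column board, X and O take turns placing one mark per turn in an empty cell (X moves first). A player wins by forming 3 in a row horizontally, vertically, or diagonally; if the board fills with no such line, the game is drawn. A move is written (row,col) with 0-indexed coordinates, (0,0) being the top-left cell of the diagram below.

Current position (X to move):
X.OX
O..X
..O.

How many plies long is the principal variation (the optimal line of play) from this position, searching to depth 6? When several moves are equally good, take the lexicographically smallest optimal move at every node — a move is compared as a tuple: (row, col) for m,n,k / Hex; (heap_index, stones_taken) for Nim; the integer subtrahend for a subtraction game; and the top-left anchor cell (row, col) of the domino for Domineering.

PV length from [X.OX/O..X/..O.]: 3 plies

[X.OX/O..X/..O.] X move#1: (0,1):-1/XXOX/O..X/..O., (1,1):-1/X.OX/OX.X/..O., (1,2):+1/X.OX/O.XX/..O.*, (2,0):-1/X.OX/O..X/X.O., (2,1):-1/X.OX/O..X/.XO., (2,3):+1/X.OX/O..X/..OX
[X.OX/O.XX/..O.] O move#2: (0,1):-1/XOOX/O.XX/..O.*, (1,1):-1/X.OX/OOXX/..O., (2,0):-1/X.OX/O.XX/O.O., (2,1):-1/X.OX/O.XX/.OO., (2,3):-1/X.OX/O.XX/..OO
[XOOX/O.XX/..O.] X move#3: (1,1):+1/XOOX/OXXX/..O.*, (2,0):+1/XOOX/O.XX/X.O., (2,1):+1/XOOX/O.XX/.XO., (2,3):+1/XOOX/O.XX/..OX
[XOOX/OXXX/..O.] end (terminal -1, O#4); searched X.OX/O..X/..O. to 6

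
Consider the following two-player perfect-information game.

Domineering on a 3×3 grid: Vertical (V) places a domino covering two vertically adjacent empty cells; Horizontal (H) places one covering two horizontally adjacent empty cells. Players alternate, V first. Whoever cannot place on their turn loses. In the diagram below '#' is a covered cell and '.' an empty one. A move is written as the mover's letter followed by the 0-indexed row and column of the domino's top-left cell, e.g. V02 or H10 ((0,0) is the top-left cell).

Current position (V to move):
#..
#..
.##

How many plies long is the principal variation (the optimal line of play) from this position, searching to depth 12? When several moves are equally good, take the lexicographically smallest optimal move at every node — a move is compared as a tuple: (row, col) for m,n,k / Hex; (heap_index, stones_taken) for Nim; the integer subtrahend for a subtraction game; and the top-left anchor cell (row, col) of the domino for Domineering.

PV length from [#../#../.##]: 1 ply

p1 V@[#../#../.##]: V01[##./##./.##]+1* V02[#.#/#.#/.##]+1
p2 H@[##./##./.##] terminal -1; root [#../#../.##] d12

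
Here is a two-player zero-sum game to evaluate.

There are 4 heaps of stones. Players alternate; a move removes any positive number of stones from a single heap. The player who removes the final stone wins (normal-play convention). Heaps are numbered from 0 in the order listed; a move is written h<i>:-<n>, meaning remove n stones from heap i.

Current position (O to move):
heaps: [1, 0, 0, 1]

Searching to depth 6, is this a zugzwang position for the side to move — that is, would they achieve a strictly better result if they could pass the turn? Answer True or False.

zugzwang((1,0,0,1), O) = True

ply 1, O at (1,0,0,1) | h0:-1=-1→(0,0,0,1)*; h3:-1=-1→(1,0,0,0)
ply 2, X at (0,0,0,1) | h3:-1=+1→(0,0,0,0)*
ply 3: (0,0,0,0) is terminal -1 (O); from (1,0,0,1) depth 6
pass branch (X moves first from the same position):
  | ply 1, X at (1,0,0,1) | h0:-1=-1→(0,0,0,1)*; h3:-1=-1→(1,0,0,0)
  | ply 2, O at (0,0,0,1) | h3:-1=+1→(0,0,0,0)*
  | ply 3: (0,0,0,0) is terminal -1 (X); from (1,0,0,1) depth 6
O moving scores -1; O passing scores +1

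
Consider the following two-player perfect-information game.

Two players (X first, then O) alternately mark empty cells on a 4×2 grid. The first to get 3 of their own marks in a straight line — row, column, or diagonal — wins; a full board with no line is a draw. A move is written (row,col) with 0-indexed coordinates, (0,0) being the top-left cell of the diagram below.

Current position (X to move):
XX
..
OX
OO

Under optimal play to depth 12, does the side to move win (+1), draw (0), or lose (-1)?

value(XX/../OX/OO, X) = +1

ply 1, X at XX/../OX/OO | (1,0)=+0→XX/X./OX/OO; (1,1)=+1→XX/.X/OX/OO*
ply 2: XX/.X/OX/OO is terminal -1 (O); from XX/../OX/OO depth 12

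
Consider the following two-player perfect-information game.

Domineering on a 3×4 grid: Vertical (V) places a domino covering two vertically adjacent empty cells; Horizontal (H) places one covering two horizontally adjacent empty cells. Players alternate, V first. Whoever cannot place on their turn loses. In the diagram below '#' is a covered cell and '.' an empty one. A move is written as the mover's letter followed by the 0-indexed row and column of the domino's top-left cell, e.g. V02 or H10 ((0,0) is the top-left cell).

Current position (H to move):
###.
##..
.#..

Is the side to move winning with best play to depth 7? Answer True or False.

H winning at [###./##../.#..]: True

p1 H@[###./##../.#..]: H12[###./####/.#..]+1* H22[###./##../.###]-1
p2 V@[###./####/.#..] terminal -1; root [###./##../.#..] d7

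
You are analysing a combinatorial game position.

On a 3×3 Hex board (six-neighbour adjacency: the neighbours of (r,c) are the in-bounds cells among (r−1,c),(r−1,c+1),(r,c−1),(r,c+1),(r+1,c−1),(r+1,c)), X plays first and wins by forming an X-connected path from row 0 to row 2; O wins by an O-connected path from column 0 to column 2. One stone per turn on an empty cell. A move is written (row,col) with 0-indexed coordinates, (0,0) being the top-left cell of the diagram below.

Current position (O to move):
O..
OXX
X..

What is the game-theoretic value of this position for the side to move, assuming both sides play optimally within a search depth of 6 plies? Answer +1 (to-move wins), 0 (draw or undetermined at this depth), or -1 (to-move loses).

[O../OXX/X..] O move#1: (0,1):-1/OO./OXX/X..*, (0,2):-1/O.O/OXX/X.., (2,1):-1/O../OXX/XO., (2,2):-1/O../OXX/X.O
[OO./OXX/X..] X move#2: (0,2):+1/OOX/OXX/X..*, (2,1):-1/OO./OXX/XX., (2,2):-1/OO./OXX/X.X
[OOX/OXX/X..] end (terminal -1, O#3); searched O../OXX/X.. to 6

value(O../OXX/X.., O) = -1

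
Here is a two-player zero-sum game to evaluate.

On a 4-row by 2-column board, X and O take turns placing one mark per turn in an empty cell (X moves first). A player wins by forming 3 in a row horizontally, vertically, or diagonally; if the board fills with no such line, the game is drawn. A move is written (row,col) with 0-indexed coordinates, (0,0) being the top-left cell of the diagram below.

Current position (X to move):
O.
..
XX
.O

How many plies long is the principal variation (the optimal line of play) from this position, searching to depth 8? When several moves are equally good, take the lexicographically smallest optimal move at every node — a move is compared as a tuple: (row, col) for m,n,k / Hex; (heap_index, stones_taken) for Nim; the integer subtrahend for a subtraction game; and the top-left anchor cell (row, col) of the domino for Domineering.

p1 X@[O./../XX/.O]: (0,1)[OX/../XX/.O]+0* (1,0)[O./X./XX/.O]+0 (1,1)[O./.X/XX/.O]+0 (3,0)[O./../XX/XO]+0
p2 O@[OX/../XX/.O]: (1,0)[OX/O./XX/.O]-1 (1,1)[OX/.O/XX/.O]+0* (3,0)[OX/../XX/OO]-1
p3 X@[OX/.O/XX/.O]: (1,0)[OX/XO/XX/.O]+0* (3,0)[OX/.O/XX/XO]+0
p4 O@[OX/XO/XX/.O]: (3,0)[OX/XO/XX/OO]+0*
p5 X@[OX/XO/XX/OO] terminal +0; root [O./../XX/.O] d8

PV length from [O./../XX/.O]: 4 plies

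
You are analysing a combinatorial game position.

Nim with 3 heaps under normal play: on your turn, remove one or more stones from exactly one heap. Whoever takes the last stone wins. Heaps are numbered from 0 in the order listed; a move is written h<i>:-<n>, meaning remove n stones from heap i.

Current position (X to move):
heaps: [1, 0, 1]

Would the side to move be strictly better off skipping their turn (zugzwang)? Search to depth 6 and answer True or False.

p1 X@[(1,0,1)]: h0:-1[(0,0,1)]-1* h2:-1[(1,0,0)]-1
p2 O@[(0,0,1)]: h2:-1[(0,0,0)]+1*
p3 X@[(0,0,0)] terminal -1; root [(1,0,1)] d6
pass branch (O moves first from the same position):
  | p1 O@[(1,0,1)]: h0:-1[(0,0,1)]-1* h2:-1[(1,0,0)]-1
  | p2 X@[(0,0,1)]: h2:-1[(0,0,0)]+1*
  | p3 O@[(0,0,0)] terminal -1; root [(1,0,1)] d6
X moving scores -1; X passing scores +1

zugzwang((1,0,1), X) = True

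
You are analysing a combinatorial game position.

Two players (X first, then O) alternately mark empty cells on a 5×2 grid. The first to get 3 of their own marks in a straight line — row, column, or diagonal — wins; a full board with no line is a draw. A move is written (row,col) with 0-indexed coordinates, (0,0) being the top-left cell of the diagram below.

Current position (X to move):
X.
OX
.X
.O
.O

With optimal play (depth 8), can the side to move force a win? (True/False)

X winning at [X./OX/.X/.O/.O]: True

ply 1, X at X./OX/.X/.O/.O | (0,1)=+1→XX/OX/.X/.O/.O*; (2,0)=+0→X./OX/XX/.O/.O; (3,0)=+0→X./OX/.X/XO/.O; (4,0)=+0→X./OX/.X/.O/XO
ply 2: XX/OX/.X/.O/.O is terminal -1 (O); from X./OX/.X/.O/.O depth 8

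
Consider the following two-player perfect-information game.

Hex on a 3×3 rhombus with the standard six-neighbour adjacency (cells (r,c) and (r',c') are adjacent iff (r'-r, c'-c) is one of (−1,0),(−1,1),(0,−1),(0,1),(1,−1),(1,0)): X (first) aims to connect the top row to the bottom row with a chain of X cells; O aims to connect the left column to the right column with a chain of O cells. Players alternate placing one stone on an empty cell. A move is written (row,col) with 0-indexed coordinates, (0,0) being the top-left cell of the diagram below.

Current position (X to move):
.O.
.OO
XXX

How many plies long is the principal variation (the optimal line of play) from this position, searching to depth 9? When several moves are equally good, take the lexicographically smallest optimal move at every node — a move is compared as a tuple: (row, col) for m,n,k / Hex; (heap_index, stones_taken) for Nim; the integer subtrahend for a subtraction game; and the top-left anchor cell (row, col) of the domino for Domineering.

PV length from [.O./.OO/XXX]: 2 plies

[.O./.OO/XXX] X move#1: (0,0):-1/XO./.OO/XXX*, (0,2):-1/.OX/.OO/XXX, (1,0):-1/.O./XOO/XXX
[XO./.OO/XXX] O move#2: (0,2):-1/XOO/.OO/XXX, (1,0):+1/XO./OOO/XXX*
[XO./OOO/XXX] end (terminal -1, X#3); searched .O./.OO/XXX to 9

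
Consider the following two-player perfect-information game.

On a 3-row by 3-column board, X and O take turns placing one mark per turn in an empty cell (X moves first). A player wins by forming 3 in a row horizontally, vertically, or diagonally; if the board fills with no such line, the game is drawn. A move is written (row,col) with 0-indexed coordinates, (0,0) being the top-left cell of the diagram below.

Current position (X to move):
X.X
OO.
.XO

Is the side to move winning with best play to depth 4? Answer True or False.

X winning at [X.X/OO./.XO]: True

ply 1, X at X.X/OO./.XO | (0,1)=+1→XXX/OO./.XO*; (1,2)=+0→X.X/OOX/.XO; (2,0)=-1→X.X/OO./XXO
ply 2: XXX/OO./.XO is terminal -1 (O); from X.X/OO./.XO depth 4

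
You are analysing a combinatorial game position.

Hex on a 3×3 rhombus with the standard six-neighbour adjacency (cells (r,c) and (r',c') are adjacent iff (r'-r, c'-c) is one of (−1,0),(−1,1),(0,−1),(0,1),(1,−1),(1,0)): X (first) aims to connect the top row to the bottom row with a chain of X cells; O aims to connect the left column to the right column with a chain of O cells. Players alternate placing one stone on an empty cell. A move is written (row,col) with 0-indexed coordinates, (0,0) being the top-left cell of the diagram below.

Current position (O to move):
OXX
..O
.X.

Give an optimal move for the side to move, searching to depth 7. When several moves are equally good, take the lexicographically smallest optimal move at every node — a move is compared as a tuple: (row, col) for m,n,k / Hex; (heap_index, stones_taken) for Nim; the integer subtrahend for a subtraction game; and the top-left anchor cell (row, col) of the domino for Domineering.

ply 1, O at OXX/..O/.X. | (1,0)=-1→OXX/O.O/.X.; (1,1)=+1→OXX/.OO/.X.*; (2,0)=-1→OXX/..O/OX.; (2,2)=-1→OXX/..O/.XO
ply 2, X at OXX/.OO/.X. | (1,0)=-1→OXX/XOO/.X.*; (2,0)=-1→OXX/.OO/XX.; (2,2)=-1→OXX/.OO/.XX
ply 3, O at OXX/XOO/.X. | (2,0)=+1→OXX/XOO/OX.*; (2,2)=-1→OXX/XOO/.XO
ply 4: OXX/XOO/OX. is terminal -1 (X); from OXX/..O/.X. depth 7

O's best at [OXX/..O/.X.]: (1,1)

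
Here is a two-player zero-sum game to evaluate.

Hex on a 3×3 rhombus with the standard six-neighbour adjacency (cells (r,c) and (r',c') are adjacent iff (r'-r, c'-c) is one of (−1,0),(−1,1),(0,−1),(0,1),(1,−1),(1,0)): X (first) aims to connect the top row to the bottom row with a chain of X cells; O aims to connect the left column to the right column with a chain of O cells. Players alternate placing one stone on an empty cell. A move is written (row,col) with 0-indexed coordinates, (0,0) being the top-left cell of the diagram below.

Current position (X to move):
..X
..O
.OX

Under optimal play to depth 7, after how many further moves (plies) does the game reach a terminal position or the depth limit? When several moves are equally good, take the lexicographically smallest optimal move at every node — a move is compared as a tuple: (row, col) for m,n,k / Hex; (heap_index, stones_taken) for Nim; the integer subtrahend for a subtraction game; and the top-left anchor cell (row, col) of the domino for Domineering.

ply 1, X at ..X/..O/.OX | (0,0)=-1→X.X/..O/.OX; (0,1)=-1→.XX/..O/.OX; (1,0)=-1→..X/X.O/.OX; (1,1)=-1→..X/.XO/.OX; (2,0)=+1→..X/..O/XOX*
ply 2, O at ..X/..O/XOX | (0,0)=-1→O.X/..O/XOX*; (0,1)=-1→.OX/..O/XOX; (1,0)=-1→..X/O.O/XOX; (1,1)=-1→..X/.OO/XOX
ply 3, X at O.X/..O/XOX | (0,1)=+1→OXX/..O/XOX*; (1,0)=+1→O.X/X.O/XOX; (1,1)=+1→O.X/.XO/XOX
ply 4, O at OXX/..O/XOX | (1,0)=-1→OXX/O.O/XOX*; (1,1)=-1→OXX/.OO/XOX
ply 5, X at OXX/O.O/XOX | (1,1)=+1→OXX/OXO/XOX*
ply 6: OXX/OXO/XOX is terminal -1 (O); from ..X/..O/.OX depth 7

PV length from [..X/..O/.OX]: 5 plies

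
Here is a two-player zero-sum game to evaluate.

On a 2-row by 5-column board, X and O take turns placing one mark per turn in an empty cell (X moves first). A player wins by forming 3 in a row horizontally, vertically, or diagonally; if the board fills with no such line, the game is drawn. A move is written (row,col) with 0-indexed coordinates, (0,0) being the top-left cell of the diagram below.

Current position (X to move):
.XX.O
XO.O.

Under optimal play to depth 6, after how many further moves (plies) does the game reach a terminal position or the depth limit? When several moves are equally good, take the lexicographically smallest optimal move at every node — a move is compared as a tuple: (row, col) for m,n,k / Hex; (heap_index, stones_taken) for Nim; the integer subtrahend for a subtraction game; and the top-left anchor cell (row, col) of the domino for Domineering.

p1 X@[.XX.O/XO.O.]: (0,0)[XXX.O/XO.O.]+1* (0,3)[.XXXO/XO.O.]+1 (1,2)[.XX.O/XOXO.]+1 (1,4)[.XX.O/XO.OX]-1
p2 O@[XXX.O/XO.O.] terminal -1; root [.XX.O/XO.O.] d6

PV length from [.XX.O/XO.O.]: 1 ply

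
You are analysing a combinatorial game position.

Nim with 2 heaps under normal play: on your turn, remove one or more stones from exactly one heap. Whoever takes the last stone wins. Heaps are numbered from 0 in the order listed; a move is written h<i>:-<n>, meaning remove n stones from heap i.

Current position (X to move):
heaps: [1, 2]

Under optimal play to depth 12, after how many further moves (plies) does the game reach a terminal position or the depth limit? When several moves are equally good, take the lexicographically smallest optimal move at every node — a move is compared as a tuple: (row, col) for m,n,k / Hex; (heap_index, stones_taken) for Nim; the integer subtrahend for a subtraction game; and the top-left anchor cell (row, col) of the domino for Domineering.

[(1,2)] X move#1: h0:-1:-1/(0,2), h1:-1:+1/(1,1)*, h1:-2:-1/(1,0)
[(1,1)] O move#2: h0:-1:-1/(0,1)*, h1:-1:-1/(1,0)
[(0,1)] X move#3: h1:-1:+1/(0,0)*
[(0,0)] end (terminal -1, O#4); searched (1,2) to 12

PV length from [(1,2)]: 3 plies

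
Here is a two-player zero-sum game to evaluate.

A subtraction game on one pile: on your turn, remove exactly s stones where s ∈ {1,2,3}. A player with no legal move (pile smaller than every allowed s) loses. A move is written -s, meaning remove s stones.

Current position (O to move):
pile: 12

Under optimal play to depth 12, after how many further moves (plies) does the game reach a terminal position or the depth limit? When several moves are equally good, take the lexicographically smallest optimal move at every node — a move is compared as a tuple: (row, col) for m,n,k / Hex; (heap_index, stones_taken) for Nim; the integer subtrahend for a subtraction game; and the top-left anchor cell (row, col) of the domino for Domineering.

PV length from [12]: 6 plies

[12] O move#1: -1:-1/11*, -2:-1/10, -3:-1/9
[11] X move#2: -1:-1/10, -2:-1/9, -3:+1/8*
[8] O move#3: -1:-1/7*, -2:-1/6, -3:-1/5
[7] X move#4: -1:-1/6, -2:-1/5, -3:+1/4*
[4] O move#5: -1:-1/3*, -2:-1/2, -3:-1/1
[3] X move#6: -1:-1/2, -2:-1/1, -3:+1/0*
[0] end (terminal -1, O#7); searched 12 to 12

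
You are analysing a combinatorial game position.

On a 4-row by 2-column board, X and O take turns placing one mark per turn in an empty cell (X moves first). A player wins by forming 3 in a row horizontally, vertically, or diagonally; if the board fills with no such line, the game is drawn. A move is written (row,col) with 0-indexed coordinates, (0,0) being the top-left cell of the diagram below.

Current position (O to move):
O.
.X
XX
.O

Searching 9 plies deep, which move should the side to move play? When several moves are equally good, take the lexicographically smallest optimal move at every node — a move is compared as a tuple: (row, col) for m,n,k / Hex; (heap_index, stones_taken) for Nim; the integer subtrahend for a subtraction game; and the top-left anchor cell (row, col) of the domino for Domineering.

ply 1, O at O./.X/XX/.O | (0,1)=+0→OO/.X/XX/.O*; (1,0)=-1→O./OX/XX/.O; (3,0)=-1→O./.X/XX/OO
ply 2, X at OO/.X/XX/.O | (1,0)=+0→OO/XX/XX/.O*; (3,0)=+0→OO/.X/XX/XO
ply 3, O at OO/XX/XX/.O | (3,0)=+0→OO/XX/XX/OO*
ply 4: OO/XX/XX/OO is terminal +0 (X); from O./.X/XX/.O depth 9

O's best at [O./.X/XX/.O]: (0,1)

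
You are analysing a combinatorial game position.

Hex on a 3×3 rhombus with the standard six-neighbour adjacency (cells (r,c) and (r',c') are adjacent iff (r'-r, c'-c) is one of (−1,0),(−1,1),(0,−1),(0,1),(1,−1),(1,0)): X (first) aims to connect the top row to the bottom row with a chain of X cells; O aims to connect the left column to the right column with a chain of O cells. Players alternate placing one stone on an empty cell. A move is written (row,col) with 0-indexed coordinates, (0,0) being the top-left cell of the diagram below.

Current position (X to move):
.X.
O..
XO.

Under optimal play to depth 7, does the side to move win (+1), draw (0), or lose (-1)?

value(.X./O../XO., X) = +1

p1 X@[.X./O../XO.]: (0,0)[XX./O../XO.]-1 (0,2)[.XX/O../XO.]-1 (1,1)[.X./OX./XO.]+1* (1,2)[.X./O.X/XO.]-1 (2,2)[.X./O../XOX]-1
p2 O@[.X./OX./XO.] terminal -1; root [.X./O../XO.] d7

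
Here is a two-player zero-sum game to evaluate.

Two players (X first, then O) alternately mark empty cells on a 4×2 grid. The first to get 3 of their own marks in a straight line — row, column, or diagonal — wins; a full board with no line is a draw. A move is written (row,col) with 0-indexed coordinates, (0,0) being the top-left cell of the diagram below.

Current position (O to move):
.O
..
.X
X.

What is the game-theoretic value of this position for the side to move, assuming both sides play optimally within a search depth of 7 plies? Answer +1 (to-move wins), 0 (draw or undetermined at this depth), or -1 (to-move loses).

value(.O/../.X/X., O) = 0

p1 O@[.O/../.X/X.]: (0,0)[OO/../.X/X.]+0* (1,0)[.O/O./.X/X.]+0 (1,1)[.O/.O/.X/X.]+0 (2,0)[.O/../OX/X.]+0 (3,1)[.O/../.X/XO]+0
p2 X@[OO/../.X/X.]: (1,0)[OO/X./.X/X.]+0* (1,1)[OO/.X/.X/X.]+0 (2,0)[OO/../XX/X.]+0 (3,1)[OO/../.X/XX]+0
p3 O@[OO/X./.X/X.]: (1,1)[OO/XO/.X/X.]-1 (2,0)[OO/X./OX/X.]+0* (3,1)[OO/X./.X/XO]-1
p4 X@[OO/X./OX/X.]: (1,1)[OO/XX/OX/X.]+0* (3,1)[OO/X./OX/XX]+0
p5 O@[OO/XX/OX/X.]: (3,1)[OO/XX/OX/XO]+0*
p6 X@[OO/XX/OX/XO] terminal +0; root [.O/../.X/X.] d7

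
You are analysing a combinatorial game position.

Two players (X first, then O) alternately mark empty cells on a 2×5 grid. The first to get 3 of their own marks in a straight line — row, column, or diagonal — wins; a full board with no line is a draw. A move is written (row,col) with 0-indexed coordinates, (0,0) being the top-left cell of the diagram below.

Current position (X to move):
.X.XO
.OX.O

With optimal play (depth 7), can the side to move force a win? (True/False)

ply 1, X at .X.XO/.OX.O | (0,0)=+0→XX.XO/.OX.O; (0,2)=+1→.XXXO/.OX.O*; (1,0)=+0→.X.XO/XOX.O; (1,3)=+0→.X.XO/.OXXO
ply 2: .XXXO/.OX.O is terminal -1 (O); from .X.XO/.OX.O depth 7

X winning at [.X.XO/.OX.O]: True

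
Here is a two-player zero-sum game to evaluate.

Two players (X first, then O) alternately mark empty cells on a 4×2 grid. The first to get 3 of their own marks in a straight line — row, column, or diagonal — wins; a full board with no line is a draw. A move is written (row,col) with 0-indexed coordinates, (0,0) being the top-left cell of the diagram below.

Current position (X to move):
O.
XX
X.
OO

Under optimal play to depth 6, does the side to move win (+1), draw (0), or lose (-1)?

value(O./XX/X./OO, X) = 0

[O./XX/X./OO] X move#1: (0,1):+0/OX/XX/X./OO*, (2,1):+0/O./XX/XX/OO
[OX/XX/X./OO] O move#2: (2,1):+0/OX/XX/XO/OO*
[OX/XX/XO/OO] end (terminal +0, X#3); searched O./XX/X./OO to 6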